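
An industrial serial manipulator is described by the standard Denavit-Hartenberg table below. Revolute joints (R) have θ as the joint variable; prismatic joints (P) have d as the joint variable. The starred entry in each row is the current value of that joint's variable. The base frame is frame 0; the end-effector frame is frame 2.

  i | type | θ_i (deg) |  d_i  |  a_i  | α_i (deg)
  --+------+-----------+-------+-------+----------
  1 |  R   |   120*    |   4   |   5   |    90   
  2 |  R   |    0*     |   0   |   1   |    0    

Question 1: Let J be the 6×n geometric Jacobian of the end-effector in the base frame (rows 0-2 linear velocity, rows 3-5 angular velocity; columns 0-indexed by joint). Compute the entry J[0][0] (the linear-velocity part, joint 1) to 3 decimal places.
axis z_0 = ẑ; lever o_n−o_0 = (-3.0000,5.1962,4.0000)
cross product → J_v[:, 0] = (-5.1962,-3.0000,0.0000)
J_ω[:, 0] = z_0
entry J[0][0] = -5.1962

-5.196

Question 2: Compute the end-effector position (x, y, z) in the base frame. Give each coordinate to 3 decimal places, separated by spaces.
-3.000 5.196 4.000

after link 1: o_1 = (-2.5000, 4.3301, 4.0000)
after link 2: o_2 = (-3.0000, 5.1962, 4.0000)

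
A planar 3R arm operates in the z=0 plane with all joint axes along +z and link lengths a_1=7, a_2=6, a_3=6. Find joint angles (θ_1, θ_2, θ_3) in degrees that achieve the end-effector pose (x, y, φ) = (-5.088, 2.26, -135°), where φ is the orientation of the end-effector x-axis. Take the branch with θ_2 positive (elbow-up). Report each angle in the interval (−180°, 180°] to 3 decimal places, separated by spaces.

44.996 120.001 60.003

wrist centre = target − a_3·(cos φ, sin φ) = (-0.8454, 6.5026)
cos θ_2 = (42.9990−7²−6²)/(2·7·6) = -0.5000; θ_2 = 120.0008° (elbow-up)
β = atan2(6.5026,-0.8454) = 97.4071°; ψ = atan2(5.1961,3.9999) = 52.4112°
θ_1 = β − ψ = 44.9959°
θ_3 = φ − θ_1 − θ_2 = 60.0033° (wrapped to (-180°,180°])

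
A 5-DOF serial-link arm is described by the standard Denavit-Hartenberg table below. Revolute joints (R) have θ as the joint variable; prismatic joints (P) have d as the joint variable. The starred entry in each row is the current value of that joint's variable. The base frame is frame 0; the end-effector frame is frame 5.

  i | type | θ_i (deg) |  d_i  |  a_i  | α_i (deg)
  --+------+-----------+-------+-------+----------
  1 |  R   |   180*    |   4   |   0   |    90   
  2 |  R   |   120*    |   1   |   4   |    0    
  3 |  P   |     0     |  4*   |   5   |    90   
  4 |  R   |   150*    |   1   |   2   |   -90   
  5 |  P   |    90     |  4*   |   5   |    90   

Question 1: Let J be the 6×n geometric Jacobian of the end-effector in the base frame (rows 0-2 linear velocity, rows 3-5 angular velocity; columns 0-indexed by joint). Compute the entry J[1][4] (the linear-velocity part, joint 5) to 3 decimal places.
-0.866

prismatic axis z_4 = (-0.2500,-0.8660,-0.4330)
J_v[:, 4] = z_4; J_ω[:, 4] = (0,0,0)
entry J[1][4] = -0.8660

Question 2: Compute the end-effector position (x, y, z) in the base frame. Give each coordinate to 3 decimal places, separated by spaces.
6.098 2.536 6.562

after link 1: o_1 = (0.0000, 0.0000, 4.0000)
after link 2: o_2 = (2.0000, 1.0000, 7.4641)
after link 3: o_3 = (4.5000, 5.0000, 11.7942)
after link 4: o_4 = (2.7679, 6.0000, 10.7942)
after link 5: o_5 = (6.0981, 2.5359, 6.5622)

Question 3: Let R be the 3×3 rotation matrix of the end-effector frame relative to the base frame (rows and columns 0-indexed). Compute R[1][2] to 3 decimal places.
0.500

End-effector z-axis (col 2 of R) = (-0.4330,0.5000,-0.7500)
R[1][2] = 0.5000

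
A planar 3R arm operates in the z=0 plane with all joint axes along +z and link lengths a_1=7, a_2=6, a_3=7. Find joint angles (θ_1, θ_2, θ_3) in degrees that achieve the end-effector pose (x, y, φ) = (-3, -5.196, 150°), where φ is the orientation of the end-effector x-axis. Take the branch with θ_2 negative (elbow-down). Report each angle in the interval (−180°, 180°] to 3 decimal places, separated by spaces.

wrist centre = target − a_3·(cos φ, sin φ) = (3.0622, -8.6960)
cos θ_2 = (84.9973−7²−6²)/(2·7·6) = -0.0000; θ_2 = -90.0018° (elbow-down)
β = atan2(-8.6960,3.0622) = -70.6010°; ψ = atan2(-6.0000,6.9998) = -40.6021°
θ_1 = β − ψ = -29.9989°
θ_3 = φ − θ_1 − θ_2 = -89.9993° (wrapped to (-180°,180°])

-29.999 -90.002 -89.999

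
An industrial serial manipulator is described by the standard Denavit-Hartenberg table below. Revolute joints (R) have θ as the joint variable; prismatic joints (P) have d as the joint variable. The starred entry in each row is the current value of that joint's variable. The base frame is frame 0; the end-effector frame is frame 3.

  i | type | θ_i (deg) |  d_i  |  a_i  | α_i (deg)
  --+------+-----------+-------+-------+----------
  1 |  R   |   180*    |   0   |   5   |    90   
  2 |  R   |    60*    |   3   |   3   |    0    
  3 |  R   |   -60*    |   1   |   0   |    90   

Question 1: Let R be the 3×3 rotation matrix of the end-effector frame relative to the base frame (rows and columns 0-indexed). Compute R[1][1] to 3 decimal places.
1.000

End-effector y-axis (col 1 of R) = (0.0000,1.0000,0.0000)
R[1][1] = 1.0000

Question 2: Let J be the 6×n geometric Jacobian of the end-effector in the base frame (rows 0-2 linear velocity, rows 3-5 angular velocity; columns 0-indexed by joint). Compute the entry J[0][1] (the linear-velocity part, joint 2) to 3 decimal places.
2.598

axis z_1 = (0.0000,1.0000,0.0000); lever o_n−o_1 = (-1.5000,4.0000,2.5981)
cross product → J_v[:, 1] = (2.5981,-0.0000,1.5000)
J_ω[:, 1] = z_1
entry J[0][1] = 2.5981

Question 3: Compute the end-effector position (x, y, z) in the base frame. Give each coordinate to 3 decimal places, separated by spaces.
after link 1: o_1 = (-5.0000, 0.0000, 0.0000)
after link 2: o_2 = (-6.5000, 3.0000, 2.5981)
after link 3: o_3 = (-6.5000, 4.0000, 2.5981)

-6.500 4.000 2.598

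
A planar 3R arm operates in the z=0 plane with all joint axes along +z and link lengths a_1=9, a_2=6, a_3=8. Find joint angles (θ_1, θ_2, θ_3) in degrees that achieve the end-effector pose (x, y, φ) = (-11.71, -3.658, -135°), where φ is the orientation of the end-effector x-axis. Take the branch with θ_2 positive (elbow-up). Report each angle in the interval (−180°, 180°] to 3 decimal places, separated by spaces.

wrist centre = target − a_3·(cos φ, sin φ) = (-6.0531, 1.9989)
cos θ_2 = (40.6360−9²−6²)/(2·9·6) = -0.7071; θ_2 = 134.9974° (elbow-up)
β = atan2(1.9989,-6.0531) = 161.7259°; ψ = atan2(4.2428,4.7576) = 41.7269°
θ_1 = β − ψ = 119.9990°
θ_3 = φ − θ_1 − θ_2 = -29.9963° (wrapped to (-180°,180°])

119.999 134.997 -29.996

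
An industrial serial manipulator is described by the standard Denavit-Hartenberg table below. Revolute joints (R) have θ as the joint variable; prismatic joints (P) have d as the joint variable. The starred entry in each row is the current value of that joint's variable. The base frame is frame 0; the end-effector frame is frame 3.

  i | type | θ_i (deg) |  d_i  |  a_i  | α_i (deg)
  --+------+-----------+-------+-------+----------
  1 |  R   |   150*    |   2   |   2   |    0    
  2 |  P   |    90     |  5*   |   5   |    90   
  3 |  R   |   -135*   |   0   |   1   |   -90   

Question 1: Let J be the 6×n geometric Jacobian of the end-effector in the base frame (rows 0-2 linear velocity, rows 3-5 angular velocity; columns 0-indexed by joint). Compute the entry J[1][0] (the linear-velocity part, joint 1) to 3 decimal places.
axis z_0 = ẑ; lever o_n−o_0 = (-3.8785,-2.7178,6.2929)
cross product → J_v[:, 0] = (2.7178,-3.8785,0.0000)
J_ω[:, 0] = z_0
entry J[1][0] = -3.8785

-3.878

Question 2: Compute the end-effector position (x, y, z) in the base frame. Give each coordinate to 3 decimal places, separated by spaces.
after link 1: o_1 = (-1.7321, 1.0000, 2.0000)
after link 2: o_2 = (-4.2321, -3.3301, 7.0000)
after link 3: o_3 = (-3.8785, -2.7178, 6.2929)

-3.878 -2.718 6.293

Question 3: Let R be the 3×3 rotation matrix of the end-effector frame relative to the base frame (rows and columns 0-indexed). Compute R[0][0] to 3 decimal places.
0.354

End-effector x-axis (col 0 of R) = (0.3536,0.6124,-0.7071)
R[0][0] = 0.3536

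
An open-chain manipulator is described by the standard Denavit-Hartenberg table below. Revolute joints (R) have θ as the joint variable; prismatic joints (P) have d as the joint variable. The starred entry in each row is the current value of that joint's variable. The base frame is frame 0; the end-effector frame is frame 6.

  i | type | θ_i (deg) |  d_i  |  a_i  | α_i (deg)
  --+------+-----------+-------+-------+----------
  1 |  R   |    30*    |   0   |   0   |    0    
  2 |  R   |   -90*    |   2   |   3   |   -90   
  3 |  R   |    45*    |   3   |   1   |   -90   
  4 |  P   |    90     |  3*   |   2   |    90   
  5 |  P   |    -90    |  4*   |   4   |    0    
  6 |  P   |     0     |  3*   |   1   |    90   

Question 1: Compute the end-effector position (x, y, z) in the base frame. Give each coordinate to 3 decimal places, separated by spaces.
5.902 -8.222 -2.243

after link 1: o_1 = (0.0000, 0.0000, 0.0000)
after link 2: o_2 = (1.5000, -2.5981, 2.0000)
after link 3: o_3 = (4.4516, -1.7104, 1.2929)
after link 4: o_4 = (1.6589, -0.8733, -0.8284)
after link 5: o_5 = (4.4873, -5.7723, -0.8284)
after link 6: o_6 = (5.9016, -8.2218, -2.2426)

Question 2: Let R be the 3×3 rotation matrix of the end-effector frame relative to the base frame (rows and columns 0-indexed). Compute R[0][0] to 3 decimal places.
0.354

End-effector x-axis (col 0 of R) = (0.3536,-0.6124,0.7071)
R[0][0] = 0.3536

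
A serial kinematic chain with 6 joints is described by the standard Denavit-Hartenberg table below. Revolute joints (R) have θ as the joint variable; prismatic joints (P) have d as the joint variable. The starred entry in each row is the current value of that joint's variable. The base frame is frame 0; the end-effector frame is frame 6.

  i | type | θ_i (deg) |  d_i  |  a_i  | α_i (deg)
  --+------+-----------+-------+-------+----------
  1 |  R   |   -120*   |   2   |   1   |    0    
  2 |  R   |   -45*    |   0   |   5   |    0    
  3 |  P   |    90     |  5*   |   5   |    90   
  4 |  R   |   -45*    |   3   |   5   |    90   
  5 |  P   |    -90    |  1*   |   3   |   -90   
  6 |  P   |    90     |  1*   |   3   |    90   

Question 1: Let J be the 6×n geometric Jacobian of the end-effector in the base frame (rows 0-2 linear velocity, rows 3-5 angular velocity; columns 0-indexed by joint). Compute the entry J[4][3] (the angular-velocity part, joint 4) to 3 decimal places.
axis z_3 = (-0.9659,-0.2588,0.0000); lever o_n−o_3 = (1.4641,-5.4641,-2.8284)
cross product → J_v[:, 3] = (0.7321,-2.7321,5.6569)
J_ω[:, 3] = z_3
entry J[4][3] = -0.2588

-0.259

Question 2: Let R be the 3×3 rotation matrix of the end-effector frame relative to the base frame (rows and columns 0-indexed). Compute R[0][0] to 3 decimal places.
End-effector x-axis (col 0 of R) = (0.1830,-0.6830,0.7071)
R[0][0] = 0.1830

0.183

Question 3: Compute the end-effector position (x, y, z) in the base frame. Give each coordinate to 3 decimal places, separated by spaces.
-2.571 -12.454 4.172

after link 1: o_1 = (-0.5000, -0.8660, 2.0000)
after link 2: o_2 = (-5.3296, -2.1601, 2.0000)
after link 3: o_3 = (-4.0355, -6.9897, 7.0000)
after link 4: o_4 = (-6.0182, -11.1813, 3.4645)
after link 5: o_5 = (-3.3035, -9.7218, 2.7574)
after link 6: o_6 = (-2.5714, -12.4539, 4.1716)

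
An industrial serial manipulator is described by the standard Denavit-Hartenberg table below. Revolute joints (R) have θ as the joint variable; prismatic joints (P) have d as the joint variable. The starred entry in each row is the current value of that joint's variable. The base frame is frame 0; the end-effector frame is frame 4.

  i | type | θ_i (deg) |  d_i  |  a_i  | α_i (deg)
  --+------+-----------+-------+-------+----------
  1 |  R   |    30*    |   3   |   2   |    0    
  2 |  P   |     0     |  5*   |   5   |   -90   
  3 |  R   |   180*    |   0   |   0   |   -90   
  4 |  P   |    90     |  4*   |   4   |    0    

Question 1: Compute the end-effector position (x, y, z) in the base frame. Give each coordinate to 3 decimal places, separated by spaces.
after link 1: o_1 = (1.7321, 1.0000, 3.0000)
after link 2: o_2 = (6.0622, 3.5000, 8.0000)
after link 3: o_3 = (6.0622, 3.5000, 8.0000)
after link 4: o_4 = (8.0622, 0.0359, 12.0000)

8.062 0.036 12.000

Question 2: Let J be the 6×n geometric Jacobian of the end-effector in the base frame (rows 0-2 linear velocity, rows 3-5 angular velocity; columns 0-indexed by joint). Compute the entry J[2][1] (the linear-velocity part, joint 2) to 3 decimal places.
1.000

prismatic axis z_1 = (0.0000,0.0000,1.0000)
J_v[:, 1] = z_1; J_ω[:, 1] = (0,0,0)
entry J[2][1] = 1.0000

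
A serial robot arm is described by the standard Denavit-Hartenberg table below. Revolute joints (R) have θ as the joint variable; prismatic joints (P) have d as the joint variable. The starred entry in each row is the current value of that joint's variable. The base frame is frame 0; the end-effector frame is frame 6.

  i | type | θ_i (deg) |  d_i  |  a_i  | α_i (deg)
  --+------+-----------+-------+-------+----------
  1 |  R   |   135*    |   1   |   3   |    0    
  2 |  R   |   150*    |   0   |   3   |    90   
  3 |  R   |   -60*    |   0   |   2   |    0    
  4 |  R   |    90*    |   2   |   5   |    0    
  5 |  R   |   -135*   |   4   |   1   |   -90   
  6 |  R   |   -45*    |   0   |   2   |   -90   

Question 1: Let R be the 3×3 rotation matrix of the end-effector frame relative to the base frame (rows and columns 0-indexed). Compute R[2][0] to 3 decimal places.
-0.683

End-effector x-axis (col 0 of R) = (-0.7304,-0.0062,-0.6830)
R[2][0] = -0.6830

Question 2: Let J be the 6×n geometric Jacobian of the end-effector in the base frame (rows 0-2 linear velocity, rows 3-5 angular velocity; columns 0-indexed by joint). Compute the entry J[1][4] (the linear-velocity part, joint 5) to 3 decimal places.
-2.252

axis z_4 = (-0.9659,-0.2588,0.0000); lever o_n−o_4 = (-5.3915,-0.7977,-2.3320)
cross product → J_v[:, 4] = (0.6036,-2.2525,-0.6248)
J_ω[:, 4] = z_4
entry J[1][4] = -2.2525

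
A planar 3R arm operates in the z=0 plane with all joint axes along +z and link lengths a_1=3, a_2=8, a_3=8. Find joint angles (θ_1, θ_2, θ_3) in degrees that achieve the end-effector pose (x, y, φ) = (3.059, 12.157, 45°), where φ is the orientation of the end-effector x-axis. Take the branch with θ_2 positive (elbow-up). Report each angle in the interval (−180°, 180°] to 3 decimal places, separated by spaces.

wrist centre = target − a_3·(cos φ, sin φ) = (-2.5979, 6.5001)
cos θ_2 = (49.0007−3²−8²)/(2·3·8) = -0.5000; θ_2 = 119.9990° (elbow-up)
β = atan2(6.5001,-2.5979) = 111.7847°; ψ = atan2(6.9283,-0.9999) = 98.2121°
θ_1 = β − ψ = 13.5725°
θ_3 = φ − θ_1 − θ_2 = -88.5715° (wrapped to (-180°,180°])

13.573 119.999 -88.572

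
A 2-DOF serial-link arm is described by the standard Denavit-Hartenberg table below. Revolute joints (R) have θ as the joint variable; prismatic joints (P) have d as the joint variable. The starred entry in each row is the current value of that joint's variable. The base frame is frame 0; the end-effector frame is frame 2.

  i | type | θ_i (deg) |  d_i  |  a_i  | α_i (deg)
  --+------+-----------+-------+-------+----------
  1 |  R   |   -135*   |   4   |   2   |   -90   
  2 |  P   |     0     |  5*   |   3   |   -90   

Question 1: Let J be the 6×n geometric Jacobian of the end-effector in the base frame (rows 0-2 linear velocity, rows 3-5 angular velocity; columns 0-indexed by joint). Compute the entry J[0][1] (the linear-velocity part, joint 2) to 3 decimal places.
0.707

prismatic axis z_1 = (0.7071,-0.7071,0.0000)
J_v[:, 1] = z_1; J_ω[:, 1] = (0,0,0)
entry J[0][1] = 0.7071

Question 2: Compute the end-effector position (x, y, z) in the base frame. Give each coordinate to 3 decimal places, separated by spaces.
0.000 -7.071 4.000

after link 1: o_1 = (-1.4142, -1.4142, 4.0000)
after link 2: o_2 = (0.0000, -7.0711, 4.0000)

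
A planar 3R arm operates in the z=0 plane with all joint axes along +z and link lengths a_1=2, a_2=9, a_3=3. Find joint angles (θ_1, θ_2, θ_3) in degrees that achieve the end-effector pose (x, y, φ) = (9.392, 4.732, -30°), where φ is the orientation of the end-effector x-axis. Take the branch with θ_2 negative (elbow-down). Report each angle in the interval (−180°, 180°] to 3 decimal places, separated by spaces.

wrist centre = target − a_3·(cos φ, sin φ) = (6.7939, 6.2320)
cos θ_2 = (84.9952−2²−9²)/(2·2·9) = -0.0001; θ_2 = -90.0076° (elbow-down)
β = atan2(6.2320,6.7939) = 42.5299°; ψ = atan2(-9.0000,1.9988) = -77.4784°
θ_1 = β − ψ = 120.0083°
θ_3 = φ − θ_1 − θ_2 = -60.0007° (wrapped to (-180°,180°])

120.008 -90.008 -60.001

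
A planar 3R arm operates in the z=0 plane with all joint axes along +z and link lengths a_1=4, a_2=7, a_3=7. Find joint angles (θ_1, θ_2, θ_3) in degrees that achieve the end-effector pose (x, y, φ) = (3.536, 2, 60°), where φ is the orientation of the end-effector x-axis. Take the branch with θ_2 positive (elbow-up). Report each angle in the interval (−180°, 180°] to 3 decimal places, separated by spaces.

150.001 150.000 119.999

wrist centre = target − a_3·(cos φ, sin φ) = (0.0360, -4.0622)
cos θ_2 = (16.5026−4²−7²)/(2·4·7) = -0.8660; θ_2 = 150.0000° (elbow-up)
β = atan2(-4.0622,0.0360) = -89.4922°; ψ = atan2(3.5000,-2.0622) = 120.5063°
θ_1 = β − ψ = -209.9985°
θ_3 = φ − θ_1 − θ_2 = 119.9986° (wrapped to (-180°,180°])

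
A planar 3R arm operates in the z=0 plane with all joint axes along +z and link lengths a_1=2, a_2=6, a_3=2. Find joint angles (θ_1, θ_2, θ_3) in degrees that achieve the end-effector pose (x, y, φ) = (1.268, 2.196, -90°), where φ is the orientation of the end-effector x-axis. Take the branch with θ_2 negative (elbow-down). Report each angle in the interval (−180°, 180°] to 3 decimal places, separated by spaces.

wrist centre = target − a_3·(cos φ, sin φ) = (1.2680, 4.1960)
cos θ_2 = (19.2142−2²−6²)/(2·2·6) = -0.8661; θ_2 = -150.0055° (elbow-down)
β = atan2(4.1960,1.2680) = 73.1856°; ψ = atan2(-2.9995,-3.1964) = -136.8205°
θ_1 = β − ψ = 210.0061°
θ_3 = φ − θ_1 − θ_2 = -150.0006° (wrapped to (-180°,180°])

-149.994 -150.005 -150.001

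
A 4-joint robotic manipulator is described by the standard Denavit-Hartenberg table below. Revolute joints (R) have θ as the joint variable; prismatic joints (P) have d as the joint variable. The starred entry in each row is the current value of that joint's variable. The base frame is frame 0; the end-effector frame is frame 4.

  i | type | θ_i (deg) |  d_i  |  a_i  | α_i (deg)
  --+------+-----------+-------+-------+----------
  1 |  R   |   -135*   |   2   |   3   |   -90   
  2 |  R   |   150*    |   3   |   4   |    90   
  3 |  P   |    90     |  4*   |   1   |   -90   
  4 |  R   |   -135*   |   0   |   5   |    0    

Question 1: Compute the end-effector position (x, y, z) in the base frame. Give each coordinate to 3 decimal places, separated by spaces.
-2.008 -2.664 -6.526

after link 1: o_1 = (-2.1213, -2.1213, 2.0000)
after link 2: o_2 = (2.4495, -1.7932, 0.0000)
after link 3: o_3 = (1.7424, -3.9145, -3.4641)
after link 4: o_4 = (-2.0076, -2.6645, -6.5260)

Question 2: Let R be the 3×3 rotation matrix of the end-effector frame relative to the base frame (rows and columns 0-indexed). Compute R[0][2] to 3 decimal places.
End-effector z-axis (col 2 of R) = (-0.6124,-0.6124,0.5000)
R[0][2] = -0.6124

-0.612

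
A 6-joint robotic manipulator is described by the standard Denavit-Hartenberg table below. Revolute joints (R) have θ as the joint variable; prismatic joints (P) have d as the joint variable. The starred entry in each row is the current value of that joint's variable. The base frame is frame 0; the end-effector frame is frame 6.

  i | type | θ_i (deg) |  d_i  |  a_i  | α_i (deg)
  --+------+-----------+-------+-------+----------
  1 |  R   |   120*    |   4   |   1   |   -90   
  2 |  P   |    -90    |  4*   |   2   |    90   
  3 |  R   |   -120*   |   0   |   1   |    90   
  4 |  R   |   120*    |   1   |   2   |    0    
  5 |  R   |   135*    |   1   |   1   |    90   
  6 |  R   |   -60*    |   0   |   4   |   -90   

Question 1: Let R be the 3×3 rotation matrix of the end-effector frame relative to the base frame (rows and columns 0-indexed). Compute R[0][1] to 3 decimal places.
End-effector y-axis (col 1 of R) = (0.5950,0.6424,-0.4830)
R[0][1] = 0.5950

0.595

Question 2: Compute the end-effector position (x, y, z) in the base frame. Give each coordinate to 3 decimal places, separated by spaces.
-4.495 -0.095 7.656

after link 1: o_1 = (-0.5000, 0.8660, 4.0000)
after link 2: o_2 = (-3.9641, -1.1340, 6.0000)
after link 3: o_3 = (-3.2141, -0.7010, 5.5000)
after link 4: o_4 = (-3.5311, -2.8840, 5.1340)
after link 5: o_5 = (-4.6412, -2.4095, 4.3974)
after link 6: o_6 = (-4.4953, -0.0946, 7.6562)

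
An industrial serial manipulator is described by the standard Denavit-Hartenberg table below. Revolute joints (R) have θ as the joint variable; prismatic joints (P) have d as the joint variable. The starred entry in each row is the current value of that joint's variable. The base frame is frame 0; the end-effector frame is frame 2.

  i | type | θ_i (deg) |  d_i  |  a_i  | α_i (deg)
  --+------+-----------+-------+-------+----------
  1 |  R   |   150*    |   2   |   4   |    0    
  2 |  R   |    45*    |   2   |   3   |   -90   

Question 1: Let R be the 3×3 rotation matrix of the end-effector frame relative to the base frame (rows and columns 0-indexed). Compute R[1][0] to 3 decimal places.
-0.259

End-effector x-axis (col 0 of R) = (-0.9659,-0.2588,0.0000)
R[1][0] = -0.2588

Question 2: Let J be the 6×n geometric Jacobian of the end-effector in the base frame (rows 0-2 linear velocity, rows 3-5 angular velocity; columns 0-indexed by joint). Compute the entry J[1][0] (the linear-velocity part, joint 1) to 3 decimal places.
axis z_0 = ẑ; lever o_n−o_0 = (-6.3619,1.2235,4.0000)
cross product → J_v[:, 0] = (-1.2235,-6.3619,0.0000)
J_ω[:, 0] = z_0
entry J[1][0] = -6.3619

-6.362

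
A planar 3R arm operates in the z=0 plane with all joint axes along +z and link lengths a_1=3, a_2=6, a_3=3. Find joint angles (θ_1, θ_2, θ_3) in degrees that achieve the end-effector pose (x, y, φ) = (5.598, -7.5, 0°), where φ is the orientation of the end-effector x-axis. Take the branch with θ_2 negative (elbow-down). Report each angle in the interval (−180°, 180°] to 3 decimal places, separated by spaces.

wrist centre = target − a_3·(cos φ, sin φ) = (2.5980, -7.5000)
cos θ_2 = (62.9996−3²−6²)/(2·3·6) = 0.5000; θ_2 = -60.0007° (elbow-down)
β = atan2(-7.5000,2.5980) = -70.8939°; ψ = atan2(-5.1962,5.9999) = -40.8939°
θ_1 = β − ψ = -30.0000°
θ_3 = φ − θ_1 − θ_2 = 90.0007° (wrapped to (-180°,180°])

-30.000 -60.001 90.001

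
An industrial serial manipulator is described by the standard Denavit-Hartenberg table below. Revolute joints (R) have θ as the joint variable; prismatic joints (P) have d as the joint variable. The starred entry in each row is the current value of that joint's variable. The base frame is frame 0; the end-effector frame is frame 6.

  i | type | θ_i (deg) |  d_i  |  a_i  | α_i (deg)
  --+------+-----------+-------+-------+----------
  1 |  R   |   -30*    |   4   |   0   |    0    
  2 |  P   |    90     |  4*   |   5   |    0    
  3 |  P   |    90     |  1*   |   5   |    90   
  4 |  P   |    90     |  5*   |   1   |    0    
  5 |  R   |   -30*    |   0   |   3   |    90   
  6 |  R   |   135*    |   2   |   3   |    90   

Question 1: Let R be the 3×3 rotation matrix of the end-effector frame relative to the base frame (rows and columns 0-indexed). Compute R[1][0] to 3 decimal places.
End-effector x-axis (col 0 of R) = (0.6597,0.4356,-0.6124)
R[1][0] = 0.4356

0.436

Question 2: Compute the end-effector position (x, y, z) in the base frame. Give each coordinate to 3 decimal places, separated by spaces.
after link 1: o_1 = (0.0000, 0.0000, 4.0000)
after link 2: o_2 = (2.5000, 4.3301, 8.0000)
after link 3: o_3 = (-1.8301, 6.8301, 9.0000)
after link 4: o_4 = (0.6699, 11.1603, 10.0000)
after link 5: o_5 = (-0.6292, 11.9103, 12.5981)
after link 6: o_6 = (-0.1499, 14.0831, 9.7610)

-0.150 14.083 9.761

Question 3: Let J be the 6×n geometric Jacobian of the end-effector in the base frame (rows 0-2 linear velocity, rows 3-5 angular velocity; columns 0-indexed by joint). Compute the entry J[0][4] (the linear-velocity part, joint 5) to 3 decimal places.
axis z_4 = (0.5000,0.8660,0.0000); lever o_n−o_4 = (-0.8198,2.9228,-0.2390)
cross product → J_v[:, 4] = (-0.2070,0.1195,2.1714)
J_ω[:, 4] = z_4
entry J[0][4] = -0.2070

-0.207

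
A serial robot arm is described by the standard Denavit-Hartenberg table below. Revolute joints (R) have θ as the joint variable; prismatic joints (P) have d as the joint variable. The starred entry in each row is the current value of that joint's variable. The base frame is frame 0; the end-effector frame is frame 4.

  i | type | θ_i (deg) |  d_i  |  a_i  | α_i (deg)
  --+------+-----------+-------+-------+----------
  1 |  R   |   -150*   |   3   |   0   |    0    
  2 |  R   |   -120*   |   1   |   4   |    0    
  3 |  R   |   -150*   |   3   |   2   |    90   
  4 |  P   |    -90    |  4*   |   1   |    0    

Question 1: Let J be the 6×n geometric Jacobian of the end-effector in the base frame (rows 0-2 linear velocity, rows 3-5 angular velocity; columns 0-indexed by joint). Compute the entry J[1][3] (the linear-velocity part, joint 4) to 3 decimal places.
prismatic axis z_3 = (-0.8660,-0.5000,0.0000)
J_v[:, 3] = z_3; J_ω[:, 3] = (0,0,0)
entry J[1][3] = -0.5000

-0.500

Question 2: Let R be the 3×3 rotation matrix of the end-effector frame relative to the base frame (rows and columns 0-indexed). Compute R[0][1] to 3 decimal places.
0.500

End-effector y-axis (col 1 of R) = (0.5000,-0.8660,0.0000)
R[0][1] = 0.5000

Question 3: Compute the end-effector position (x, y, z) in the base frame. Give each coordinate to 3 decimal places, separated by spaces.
-2.464 0.268 6.000

after link 1: o_1 = (0.0000, 0.0000, 3.0000)
after link 2: o_2 = (-0.0000, 4.0000, 4.0000)
after link 3: o_3 = (1.0000, 2.2679, 7.0000)
after link 4: o_4 = (-2.4641, 0.2679, 6.0000)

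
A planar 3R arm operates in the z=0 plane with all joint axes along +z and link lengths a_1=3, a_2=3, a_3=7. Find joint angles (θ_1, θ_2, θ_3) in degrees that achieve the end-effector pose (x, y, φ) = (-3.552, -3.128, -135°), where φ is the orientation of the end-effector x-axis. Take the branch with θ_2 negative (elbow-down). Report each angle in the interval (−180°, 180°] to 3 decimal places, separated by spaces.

120.002 -134.998 -120.003

wrist centre = target − a_3·(cos φ, sin φ) = (1.3977, 1.8217)
cos θ_2 = (5.2725−3²−3²)/(2·3·3) = -0.7071; θ_2 = -134.9983° (elbow-down)
β = atan2(1.8217,1.3977) = 52.5025°; ψ = atan2(-2.1214,0.8787) = -67.4991°
θ_1 = β − ψ = 120.0017°
θ_3 = φ − θ_1 − θ_2 = -120.0034° (wrapped to (-180°,180°])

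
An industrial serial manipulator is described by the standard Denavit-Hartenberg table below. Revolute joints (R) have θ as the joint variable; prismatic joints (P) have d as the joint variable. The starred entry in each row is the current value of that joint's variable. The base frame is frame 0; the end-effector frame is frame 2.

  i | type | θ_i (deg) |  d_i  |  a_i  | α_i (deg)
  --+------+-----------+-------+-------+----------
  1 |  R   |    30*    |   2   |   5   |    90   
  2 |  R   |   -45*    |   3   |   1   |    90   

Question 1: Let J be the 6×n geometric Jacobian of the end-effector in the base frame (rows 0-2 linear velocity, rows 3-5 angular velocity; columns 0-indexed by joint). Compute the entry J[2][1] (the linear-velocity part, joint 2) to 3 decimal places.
0.707

axis z_1 = (0.5000,-0.8660,0.0000); lever o_n−o_1 = (2.1124,-2.2445,-0.7071)
cross product → J_v[:, 1] = (0.6124,0.3536,0.7071)
J_ω[:, 1] = z_1
entry J[2][1] = 0.7071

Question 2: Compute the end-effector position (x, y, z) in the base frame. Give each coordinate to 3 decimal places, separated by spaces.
6.442 0.255 1.293

after link 1: o_1 = (4.3301, 2.5000, 2.0000)
after link 2: o_2 = (6.4425, 0.2555, 1.2929)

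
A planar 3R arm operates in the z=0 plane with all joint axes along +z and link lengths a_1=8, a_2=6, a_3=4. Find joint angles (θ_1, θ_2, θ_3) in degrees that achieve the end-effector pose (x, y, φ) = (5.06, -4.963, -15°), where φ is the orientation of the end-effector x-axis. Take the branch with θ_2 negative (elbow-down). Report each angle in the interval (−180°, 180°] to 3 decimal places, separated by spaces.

wrist centre = target − a_3·(cos φ, sin φ) = (1.1963, -3.9277)
cos θ_2 = (16.8581−8²−6²)/(2·8·6) = -0.8661; θ_2 = -150.0041° (elbow-down)
β = atan2(-3.9277,1.1963) = -73.0604°; ψ = atan2(-2.9996,2.8036) = -46.9343°
θ_1 = β − ψ = -26.1261°
θ_3 = φ − θ_1 − θ_2 = 161.1302° (wrapped to (-180°,180°])

-26.126 -150.004 161.130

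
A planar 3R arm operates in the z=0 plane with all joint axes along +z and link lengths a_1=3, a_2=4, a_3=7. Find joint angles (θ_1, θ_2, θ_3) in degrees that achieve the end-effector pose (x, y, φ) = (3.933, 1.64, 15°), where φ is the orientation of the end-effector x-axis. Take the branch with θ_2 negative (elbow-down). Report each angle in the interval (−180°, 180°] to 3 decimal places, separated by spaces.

-89.998 -134.999 -120.003

wrist centre = target − a_3·(cos φ, sin φ) = (-2.8285, -0.1717)
cos θ_2 = (8.0298−3²−4²)/(2·3·4) = -0.7071; θ_2 = -134.9988° (elbow-down)
β = atan2(-0.1717,-2.8285) = -176.5255°; ψ = atan2(-2.8285,0.1716) = -86.5275°
θ_1 = β − ψ = -89.9980°
θ_3 = φ − θ_1 − θ_2 = -120.0033° (wrapped to (-180°,180°])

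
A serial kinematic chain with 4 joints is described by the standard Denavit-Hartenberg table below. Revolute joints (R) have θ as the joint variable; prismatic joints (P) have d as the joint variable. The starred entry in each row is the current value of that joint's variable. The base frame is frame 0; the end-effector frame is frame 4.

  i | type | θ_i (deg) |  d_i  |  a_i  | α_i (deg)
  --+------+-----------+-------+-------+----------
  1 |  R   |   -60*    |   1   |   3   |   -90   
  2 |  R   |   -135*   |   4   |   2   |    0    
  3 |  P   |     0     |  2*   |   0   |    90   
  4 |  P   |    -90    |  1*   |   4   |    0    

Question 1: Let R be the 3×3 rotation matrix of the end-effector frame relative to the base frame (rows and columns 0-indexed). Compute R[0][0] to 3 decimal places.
-0.866

End-effector x-axis (col 0 of R) = (-0.8660,-0.5000,-0.0000)
R[0][0] = -0.8660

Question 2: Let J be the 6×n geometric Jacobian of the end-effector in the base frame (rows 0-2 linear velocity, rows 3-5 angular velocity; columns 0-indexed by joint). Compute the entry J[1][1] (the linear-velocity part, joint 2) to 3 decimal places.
-0.612

axis z_1 = (0.8660,0.5000,0.0000); lever o_n−o_1 = (0.6714,2.8371,0.7071)
cross product → J_v[:, 1] = (0.3536,-0.6124,2.1213)
J_ω[:, 1] = z_1
entry J[1][1] = -0.6124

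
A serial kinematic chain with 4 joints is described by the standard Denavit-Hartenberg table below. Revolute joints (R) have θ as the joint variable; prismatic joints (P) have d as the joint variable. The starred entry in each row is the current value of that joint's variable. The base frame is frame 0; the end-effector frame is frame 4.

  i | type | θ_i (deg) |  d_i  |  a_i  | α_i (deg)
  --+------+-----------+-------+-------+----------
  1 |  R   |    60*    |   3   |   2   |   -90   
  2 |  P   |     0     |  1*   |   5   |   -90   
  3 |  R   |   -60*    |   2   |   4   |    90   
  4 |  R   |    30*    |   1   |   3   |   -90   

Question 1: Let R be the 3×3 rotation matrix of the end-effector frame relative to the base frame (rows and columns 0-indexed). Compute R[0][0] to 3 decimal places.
End-effector x-axis (col 0 of R) = (-0.4330,0.7500,-0.5000)
R[0][0] = -0.4330

-0.433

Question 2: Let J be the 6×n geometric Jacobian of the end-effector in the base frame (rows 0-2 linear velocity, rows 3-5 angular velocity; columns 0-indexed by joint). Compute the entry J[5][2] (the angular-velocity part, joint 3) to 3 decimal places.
axis z_2 = (-0.0000,0.0000,-1.0000); lever o_n−o_2 = (-4.1651,5.2141,-3.5000)
cross product → J_v[:, 2] = (5.2141,4.1651,-0.0000)
J_ω[:, 2] = z_2
entry J[5][2] = -1.0000

-1.000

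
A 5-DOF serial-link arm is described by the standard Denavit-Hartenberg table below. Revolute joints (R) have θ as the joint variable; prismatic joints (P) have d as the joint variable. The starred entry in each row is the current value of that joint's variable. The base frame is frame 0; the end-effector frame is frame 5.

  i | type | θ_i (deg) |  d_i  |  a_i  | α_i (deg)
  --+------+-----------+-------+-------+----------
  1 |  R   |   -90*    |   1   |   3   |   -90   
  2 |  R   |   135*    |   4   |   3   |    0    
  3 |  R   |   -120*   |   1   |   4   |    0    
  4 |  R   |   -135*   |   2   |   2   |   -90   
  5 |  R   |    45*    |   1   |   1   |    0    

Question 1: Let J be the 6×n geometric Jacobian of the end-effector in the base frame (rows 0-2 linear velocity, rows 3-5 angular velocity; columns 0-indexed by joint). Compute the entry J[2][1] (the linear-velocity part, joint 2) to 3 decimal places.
-1.255

axis z_1 = (1.0000,0.0000,0.0000); lever o_n−o_1 = (6.2929,-1.2549,-0.3122)
cross product → J_v[:, 1] = (0.0000,0.3122,-1.2549)
J_ω[:, 1] = z_1
entry J[2][1] = -1.2549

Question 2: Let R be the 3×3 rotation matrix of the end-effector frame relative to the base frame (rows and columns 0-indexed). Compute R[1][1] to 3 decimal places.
-0.354

End-effector y-axis (col 1 of R) = (-0.7071,-0.3536,-0.6124)
R[1][1] = -0.3536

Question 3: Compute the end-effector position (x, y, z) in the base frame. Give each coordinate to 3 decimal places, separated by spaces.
after link 1: o_1 = (0.0000, -3.0000, 1.0000)
after link 2: o_2 = (4.0000, -0.8787, -1.1213)
after link 3: o_3 = (5.0000, -4.7424, -2.1566)
after link 4: o_4 = (7.0000, -3.7424, -0.4245)
after link 5: o_5 = (6.2929, -4.2549, 0.6878)

6.293 -4.255 0.688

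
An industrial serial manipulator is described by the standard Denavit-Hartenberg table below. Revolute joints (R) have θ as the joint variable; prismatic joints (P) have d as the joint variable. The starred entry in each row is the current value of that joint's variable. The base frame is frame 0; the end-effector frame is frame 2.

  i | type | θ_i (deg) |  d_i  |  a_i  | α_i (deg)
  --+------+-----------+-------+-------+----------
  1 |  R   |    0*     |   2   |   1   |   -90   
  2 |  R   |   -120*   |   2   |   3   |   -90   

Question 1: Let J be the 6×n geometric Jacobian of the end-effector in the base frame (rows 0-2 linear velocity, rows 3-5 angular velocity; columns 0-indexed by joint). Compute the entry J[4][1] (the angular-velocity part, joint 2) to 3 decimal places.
axis z_1 = (0.0000,1.0000,0.0000); lever o_n−o_1 = (-1.5000,2.0000,2.5981)
cross product → J_v[:, 1] = (2.5981,-0.0000,1.5000)
J_ω[:, 1] = z_1
entry J[4][1] = 1.0000

1.000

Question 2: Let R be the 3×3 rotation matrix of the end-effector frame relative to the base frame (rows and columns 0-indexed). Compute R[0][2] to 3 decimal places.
0.866

End-effector z-axis (col 2 of R) = (0.8660,0.0000,0.5000)
R[0][2] = 0.8660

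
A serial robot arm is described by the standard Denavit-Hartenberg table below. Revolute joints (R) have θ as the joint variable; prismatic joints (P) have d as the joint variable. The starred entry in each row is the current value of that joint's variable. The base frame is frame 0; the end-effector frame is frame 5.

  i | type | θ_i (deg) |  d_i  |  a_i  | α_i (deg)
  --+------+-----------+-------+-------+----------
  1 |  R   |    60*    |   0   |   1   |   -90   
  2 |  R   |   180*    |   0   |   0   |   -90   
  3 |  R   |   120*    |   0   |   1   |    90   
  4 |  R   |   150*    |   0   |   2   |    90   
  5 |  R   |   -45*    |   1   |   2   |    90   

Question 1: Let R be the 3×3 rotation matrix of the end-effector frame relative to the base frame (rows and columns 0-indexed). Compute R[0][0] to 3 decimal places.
End-effector x-axis (col 0 of R) = (-0.6124,0.7071,0.3536)
R[0][0] = -0.6124

-0.612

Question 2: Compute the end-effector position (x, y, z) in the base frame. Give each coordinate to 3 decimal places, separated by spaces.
after link 1: o_1 = (0.5000, 0.8660, 0.0000)
after link 2: o_2 = (0.5000, 0.8660, 0.0000)
after link 3: o_3 = (1.5000, 0.8660, 0.0000)
after link 4: o_4 = (-0.2321, 0.8660, 1.0000)
after link 5: o_5 = (-0.9568, 2.2802, 2.5731)

-0.957 2.280 2.573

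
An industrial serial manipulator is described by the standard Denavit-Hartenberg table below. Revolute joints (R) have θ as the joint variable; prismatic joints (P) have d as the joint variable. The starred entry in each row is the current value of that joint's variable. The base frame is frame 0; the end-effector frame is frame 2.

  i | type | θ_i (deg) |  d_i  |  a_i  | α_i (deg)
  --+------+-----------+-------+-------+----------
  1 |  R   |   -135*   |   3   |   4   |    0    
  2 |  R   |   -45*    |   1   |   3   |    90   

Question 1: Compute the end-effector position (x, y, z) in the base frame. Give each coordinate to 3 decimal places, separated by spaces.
-5.828 -2.828 4.000

after link 1: o_1 = (-2.8284, -2.8284, 3.0000)
after link 2: o_2 = (-5.8284, -2.8284, 4.0000)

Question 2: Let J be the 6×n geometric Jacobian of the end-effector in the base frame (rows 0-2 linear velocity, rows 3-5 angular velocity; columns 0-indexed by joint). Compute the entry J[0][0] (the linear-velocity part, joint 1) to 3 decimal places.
axis z_0 = ẑ; lever o_n−o_0 = (-5.8284,-2.8284,4.0000)
cross product → J_v[:, 0] = (2.8284,-5.8284,0.0000)
J_ω[:, 0] = z_0
entry J[0][0] = 2.8284

2.828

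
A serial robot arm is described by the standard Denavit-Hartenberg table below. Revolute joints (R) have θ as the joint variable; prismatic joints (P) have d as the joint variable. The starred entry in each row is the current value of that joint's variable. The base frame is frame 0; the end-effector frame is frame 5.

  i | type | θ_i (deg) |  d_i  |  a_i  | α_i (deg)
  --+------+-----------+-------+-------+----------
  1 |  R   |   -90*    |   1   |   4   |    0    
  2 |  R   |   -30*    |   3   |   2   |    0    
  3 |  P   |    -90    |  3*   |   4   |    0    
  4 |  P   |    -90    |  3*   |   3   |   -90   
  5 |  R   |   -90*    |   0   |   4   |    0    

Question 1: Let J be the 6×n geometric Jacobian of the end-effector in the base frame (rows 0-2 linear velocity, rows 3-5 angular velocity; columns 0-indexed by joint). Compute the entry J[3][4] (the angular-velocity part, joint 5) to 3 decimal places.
axis z_4 = (-0.8660,0.5000,0.0000); lever o_n−o_4 = (0.0000,0.0000,4.0000)
cross product → J_v[:, 4] = (2.0000,3.4641,-0.0000)
J_ω[:, 4] = z_4
entry J[3][4] = -0.8660

-0.866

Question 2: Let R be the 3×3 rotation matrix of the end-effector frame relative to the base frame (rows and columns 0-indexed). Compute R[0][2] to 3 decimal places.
-0.866

End-effector z-axis (col 2 of R) = (-0.8660,0.5000,0.0000)
R[0][2] = -0.8660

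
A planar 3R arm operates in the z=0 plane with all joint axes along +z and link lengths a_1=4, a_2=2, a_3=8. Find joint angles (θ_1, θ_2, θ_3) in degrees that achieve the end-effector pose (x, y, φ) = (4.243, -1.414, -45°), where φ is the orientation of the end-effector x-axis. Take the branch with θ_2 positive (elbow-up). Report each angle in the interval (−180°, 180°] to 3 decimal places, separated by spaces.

81.865 89.997 143.138

wrist centre = target − a_3·(cos φ, sin φ) = (-1.4139, 4.2429)
cos θ_2 = (20.0008−4²−2²)/(2·4·2) = 0.0000; θ_2 = 89.9971° (elbow-up)
β = atan2(4.2429,-1.4139) = 108.4297°; ψ = atan2(2.0000,4.0001) = 26.5645°
θ_1 = β − ψ = 81.8652°
θ_3 = φ − θ_1 − θ_2 = 143.1376° (wrapped to (-180°,180°])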